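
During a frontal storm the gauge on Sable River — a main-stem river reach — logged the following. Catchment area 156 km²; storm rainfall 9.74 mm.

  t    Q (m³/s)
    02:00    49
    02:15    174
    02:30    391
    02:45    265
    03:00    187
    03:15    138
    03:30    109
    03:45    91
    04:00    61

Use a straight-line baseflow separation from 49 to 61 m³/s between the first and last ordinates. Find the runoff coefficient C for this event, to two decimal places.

C ≈ 0.57

ΣQ_DR = 970.0 m³/s; V = ΣQ_DR·Δt = 8.730 × 10^5 m³.
Runoff depth d = V / A = 5.596 mm.
C = d / P = 5.596 / 9.74 = 0.57.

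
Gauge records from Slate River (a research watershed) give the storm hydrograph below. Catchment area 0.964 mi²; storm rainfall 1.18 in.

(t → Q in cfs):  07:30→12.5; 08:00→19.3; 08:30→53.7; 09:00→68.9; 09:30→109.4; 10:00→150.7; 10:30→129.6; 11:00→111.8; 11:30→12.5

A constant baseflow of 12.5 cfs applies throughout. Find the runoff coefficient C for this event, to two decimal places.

C ≈ 0.38

ΣQ_DR = 555.9 cfs; V = ΣQ_DR·Δt = 1.001 × 10^6 ft³.
Runoff depth d = V / A = 0.4468 in.
C = d / P = 0.4468 / 1.18 = 0.38.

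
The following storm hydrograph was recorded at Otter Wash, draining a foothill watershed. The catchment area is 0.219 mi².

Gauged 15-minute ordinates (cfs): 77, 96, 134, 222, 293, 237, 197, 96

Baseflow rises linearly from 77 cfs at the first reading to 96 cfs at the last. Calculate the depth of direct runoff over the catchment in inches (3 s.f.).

Direct runoff: 0.00, 16.29, 51.57, 136.86, 205.14, 146.43, 103.71, 0.00 cfs; ΣQ_DR = 660.0 cfs.
V = ΣQ_DR · Δt = 660.0 × 900 s = 5.940 × 10^5 ft³.
Over A = 0.219 mi², depth = V / A = 1.17 in.

d ≈ 1.17 in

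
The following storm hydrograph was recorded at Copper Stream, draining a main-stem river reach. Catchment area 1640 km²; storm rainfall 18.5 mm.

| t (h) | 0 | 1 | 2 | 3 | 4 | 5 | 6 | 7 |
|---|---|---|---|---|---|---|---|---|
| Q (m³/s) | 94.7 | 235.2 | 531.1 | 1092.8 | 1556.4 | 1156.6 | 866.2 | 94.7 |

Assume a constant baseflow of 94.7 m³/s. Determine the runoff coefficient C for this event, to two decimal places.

ΣQ_DR = 4870 m³/s; V = ΣQ_DR·Δt = 1.753 × 10^7 m³.
Runoff depth d = V / A = 10.69 mm.
C = d / P = 10.69 / 18.5 = 0.58.

C ≈ 0.58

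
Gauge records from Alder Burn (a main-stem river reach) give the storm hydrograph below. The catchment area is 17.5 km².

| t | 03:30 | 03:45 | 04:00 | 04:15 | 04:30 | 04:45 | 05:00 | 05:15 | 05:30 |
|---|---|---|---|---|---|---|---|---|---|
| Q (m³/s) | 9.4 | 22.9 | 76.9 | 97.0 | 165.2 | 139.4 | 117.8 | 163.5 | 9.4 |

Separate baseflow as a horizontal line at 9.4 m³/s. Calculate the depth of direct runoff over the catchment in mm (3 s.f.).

Direct runoff: 0.0, 13.5, 67.5, 87.6, 155.8, 130.0, 108.4, 154.1, 0.0 m³/s; ΣQ_DR = 716.9 m³/s.
V = ΣQ_DR · Δt = 716.9 × 900 s = 6.452 × 10^5 m³.
Over A = 17.5 km², depth = V / A = 36.9 mm.

d ≈ 36.9 mm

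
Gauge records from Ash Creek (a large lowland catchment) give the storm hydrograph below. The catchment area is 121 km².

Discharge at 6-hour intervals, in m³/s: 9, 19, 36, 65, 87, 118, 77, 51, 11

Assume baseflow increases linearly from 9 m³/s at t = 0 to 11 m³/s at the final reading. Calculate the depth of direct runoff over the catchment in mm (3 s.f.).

d ≈ 68.4 mm

Direct runoff: 0.00, 9.75, 26.50, 55.25, 77.00, 107.75, 66.50, 40.25, 0.00 m³/s; ΣQ_DR = 383.0 m³/s.
V = ΣQ_DR · Δt = 383.0 × 21600 s = 8.273 × 10^6 m³.
Over A = 121 km², depth = V / A = 68.4 mm.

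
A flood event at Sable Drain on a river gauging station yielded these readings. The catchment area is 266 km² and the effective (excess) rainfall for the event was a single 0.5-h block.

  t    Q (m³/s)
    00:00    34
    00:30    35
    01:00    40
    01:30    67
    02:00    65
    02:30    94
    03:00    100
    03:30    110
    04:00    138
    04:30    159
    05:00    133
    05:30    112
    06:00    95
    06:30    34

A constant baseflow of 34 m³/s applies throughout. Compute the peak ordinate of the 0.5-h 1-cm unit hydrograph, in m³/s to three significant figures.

U_p ≈ 250 m³/s

Direct runoff: 0.0, 1.0, 6.0, 33.0, 31.0, 60.0, 66.0, 76.0, 104.0, 125.0, 99.0, 78.0, 61.0, 0.0 m³/s; ΣQ_DR = 740.0 m³/s, peak = 125.0 m³/s.
Runoff depth d = ΣQ_DR·Δt / A = 740.0 × 1800 / (266 km²) = 5.008 mm.
The 1-cm UH is the DRH scaled by (10 mm)/d, so U_p = 125.0 × 10/5.008 = 250 m³/s.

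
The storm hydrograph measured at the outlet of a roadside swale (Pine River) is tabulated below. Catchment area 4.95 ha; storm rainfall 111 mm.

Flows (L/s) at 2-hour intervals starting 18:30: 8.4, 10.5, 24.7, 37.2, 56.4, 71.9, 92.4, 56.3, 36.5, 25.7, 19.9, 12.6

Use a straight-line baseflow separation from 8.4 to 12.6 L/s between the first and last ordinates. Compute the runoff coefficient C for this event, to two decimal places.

ΣQ_DR = 326.5 L/s; V = ΣQ_DR·Δt = 2.351 × 10^6 L.
Runoff depth d = V / A = 47.49 mm.
C = d / P = 47.49 / 111 = 0.43.

C ≈ 0.43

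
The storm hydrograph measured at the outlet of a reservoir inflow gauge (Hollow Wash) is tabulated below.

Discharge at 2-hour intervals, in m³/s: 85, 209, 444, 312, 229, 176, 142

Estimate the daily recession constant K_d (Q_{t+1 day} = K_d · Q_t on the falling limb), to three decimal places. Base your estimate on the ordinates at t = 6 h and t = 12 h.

Between t = 6 h and t = 12 h the flow falls from 312 to 142 m³/s over 3×2 h = 6 h.
Per-interval ratio K = (142/312)^(1/3) = 0.7692; K_d = K^(24/2) = 0.043.

K_d ≈ 0.043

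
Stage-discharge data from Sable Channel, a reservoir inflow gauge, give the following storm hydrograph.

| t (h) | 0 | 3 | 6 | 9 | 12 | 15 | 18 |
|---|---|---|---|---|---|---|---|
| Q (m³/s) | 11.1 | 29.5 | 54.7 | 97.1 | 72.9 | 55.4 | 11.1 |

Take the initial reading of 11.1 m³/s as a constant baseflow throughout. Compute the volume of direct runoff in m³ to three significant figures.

V ≈ 2.74 × 10^6 m³

Direct-runoff ordinates (Q − Q_b): 0.0, 18.4, 43.6, 86.0, 61.8, 44.3, 0.0 m³/s.
ΣQ_DR = 254.1 m³/s.
With Δt = 3 h = 10800 s, V = ΣQ_DR · Δt = 254.1 × 10800 = 2.74 × 10^6 m³.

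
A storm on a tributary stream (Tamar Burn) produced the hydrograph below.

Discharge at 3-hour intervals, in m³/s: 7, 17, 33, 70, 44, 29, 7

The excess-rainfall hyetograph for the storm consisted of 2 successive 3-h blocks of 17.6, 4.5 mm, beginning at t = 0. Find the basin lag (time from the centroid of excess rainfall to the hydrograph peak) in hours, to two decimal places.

Centroid of excess rainfall: t_c = Σ P_i·t̄_i / ΣP_i = 2.1109 h (block centres at 1.5, 4.5 h).
Hydrograph peak occurs at t = 9 h, so basin lag t_L = 9 − 2.1109 = 6.89 h.

t_L ≈ 6.89 h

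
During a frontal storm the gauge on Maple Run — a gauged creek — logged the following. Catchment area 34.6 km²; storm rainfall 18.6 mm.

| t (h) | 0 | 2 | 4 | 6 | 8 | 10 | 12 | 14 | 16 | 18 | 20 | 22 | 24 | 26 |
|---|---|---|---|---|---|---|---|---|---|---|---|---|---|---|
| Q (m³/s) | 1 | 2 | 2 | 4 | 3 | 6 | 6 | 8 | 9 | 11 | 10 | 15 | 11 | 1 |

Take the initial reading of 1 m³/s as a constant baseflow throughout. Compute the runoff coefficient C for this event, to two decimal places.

ΣQ_DR = 75.00 m³/s; V = ΣQ_DR·Δt = 5.400 × 10^5 m³.
Runoff depth d = V / A = 15.61 mm.
C = d / P = 15.61 / 18.6 = 0.84.

C ≈ 0.84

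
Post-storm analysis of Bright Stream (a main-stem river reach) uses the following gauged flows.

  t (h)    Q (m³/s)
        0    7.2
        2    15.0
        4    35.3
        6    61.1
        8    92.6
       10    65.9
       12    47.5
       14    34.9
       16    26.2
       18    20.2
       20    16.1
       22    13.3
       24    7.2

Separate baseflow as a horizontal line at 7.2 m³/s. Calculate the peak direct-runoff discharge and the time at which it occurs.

Subtracting baseflow gives direct-runoff ordinates: 0.0, 7.8, 28.1, 53.9, 85.4, 58.7, 40.3, 27.7, 19.0, 13.0, 8.9, 6.1, 0.0 m³/s.
The maximum is 85.4 m³/s, occurring at the reading for t = 8 h.

Q_p = 85.4 m³/s at t = 8 h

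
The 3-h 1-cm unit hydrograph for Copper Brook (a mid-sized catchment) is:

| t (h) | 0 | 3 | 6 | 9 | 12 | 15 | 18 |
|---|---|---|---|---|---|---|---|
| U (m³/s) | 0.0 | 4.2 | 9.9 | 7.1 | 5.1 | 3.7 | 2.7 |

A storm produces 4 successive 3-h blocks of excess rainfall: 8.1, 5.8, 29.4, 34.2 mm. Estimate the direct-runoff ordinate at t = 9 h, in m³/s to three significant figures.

By discrete convolution, Q_j = Σ (P_i / 10 mm) · U_{j−i}.
At t = 9 h (j=3): Q = (8.1/10)·7.1 + (5.8/10)·9.9 + (29.4/10)·4.2 + (34.2/10)·0.0 = 23.8 m³/s.

Q ≈ 23.8 m³/s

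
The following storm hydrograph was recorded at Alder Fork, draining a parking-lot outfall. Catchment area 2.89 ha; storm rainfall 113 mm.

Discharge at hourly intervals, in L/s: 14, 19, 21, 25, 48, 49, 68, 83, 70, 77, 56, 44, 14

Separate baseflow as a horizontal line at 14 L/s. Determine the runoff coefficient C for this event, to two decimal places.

C ≈ 0.45

ΣQ_DR = 406.0 L/s; V = ΣQ_DR·Δt = 1.462 × 10^6 L.
Runoff depth d = V / A = 50.57 mm.
C = d / P = 50.57 / 113 = 0.45.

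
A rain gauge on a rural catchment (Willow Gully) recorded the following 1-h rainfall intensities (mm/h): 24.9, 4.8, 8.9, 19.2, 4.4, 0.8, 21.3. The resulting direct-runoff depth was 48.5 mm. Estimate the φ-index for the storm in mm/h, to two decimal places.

φ ≈ 6.45 mm/h

Only the 4 blocks with intensity above φ contribute runoff: 24.9, 8.9, 19.2, 21.3 mm/h.
Σ(I−φ)·Δt = d  ⇒  (24.9+8.9+19.2+21.3 − 4φ)·1 = 48.5
φ = (74.30 − 48.5/1) / 4 = 6.45 mm/h.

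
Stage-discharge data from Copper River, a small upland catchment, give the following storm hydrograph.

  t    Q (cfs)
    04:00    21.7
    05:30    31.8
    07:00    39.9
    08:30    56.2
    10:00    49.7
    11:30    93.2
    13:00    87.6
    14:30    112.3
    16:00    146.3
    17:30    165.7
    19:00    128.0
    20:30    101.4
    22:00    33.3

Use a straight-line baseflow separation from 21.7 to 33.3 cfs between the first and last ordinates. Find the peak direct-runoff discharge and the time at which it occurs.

Subtracting baseflow gives direct-runoff ordinates: 0.00, 9.13, 16.27, 31.60, 24.13, 66.67, 60.10, 83.83, 116.87, 135.30, 96.63, 69.07, 0.00 cfs.
The maximum is 135.30 cfs, occurring at the reading for t = 17:30.

Q_p = 135.30 cfs at t = 17:30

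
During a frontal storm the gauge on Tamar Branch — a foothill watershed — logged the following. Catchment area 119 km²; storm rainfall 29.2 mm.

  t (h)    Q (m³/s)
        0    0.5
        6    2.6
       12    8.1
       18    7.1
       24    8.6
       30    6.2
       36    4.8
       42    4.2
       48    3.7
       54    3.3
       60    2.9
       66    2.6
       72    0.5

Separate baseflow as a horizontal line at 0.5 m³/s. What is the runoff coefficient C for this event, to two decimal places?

C ≈ 0.30

ΣQ_DR = 48.60 m³/s; V = ΣQ_DR·Δt = 1.050 × 10^6 m³.
Runoff depth d = V / A = 8.822 mm.
C = d / P = 8.822 / 29.2 = 0.30.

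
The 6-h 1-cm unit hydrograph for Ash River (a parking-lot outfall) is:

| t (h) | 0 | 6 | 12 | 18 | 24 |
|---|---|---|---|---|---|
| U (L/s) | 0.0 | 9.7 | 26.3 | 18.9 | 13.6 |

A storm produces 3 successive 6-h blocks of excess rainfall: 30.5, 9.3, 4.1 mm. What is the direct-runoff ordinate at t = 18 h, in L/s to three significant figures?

Q ≈ 86.1 L/s

By discrete convolution, Q_j = Σ (P_i / 10 mm) · U_{j−i}.
At t = 18 h (j=3): Q = (30.5/10)·18.9 + (9.3/10)·26.3 + (4.1/10)·9.7 = 86.1 L/s.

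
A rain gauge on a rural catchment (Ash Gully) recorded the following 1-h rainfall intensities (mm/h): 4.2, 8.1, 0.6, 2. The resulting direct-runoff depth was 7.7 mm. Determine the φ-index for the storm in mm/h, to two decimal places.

φ ≈ 2.30 mm/h

Only the 2 blocks with intensity above φ contribute runoff: 4.2, 8.1 mm/h.
Σ(I−φ)·Δt = d  ⇒  (4.2+8.1 − 2φ)·1 = 7.7
φ = (12.30 − 7.7/1) / 2 = 2.30 mm/h.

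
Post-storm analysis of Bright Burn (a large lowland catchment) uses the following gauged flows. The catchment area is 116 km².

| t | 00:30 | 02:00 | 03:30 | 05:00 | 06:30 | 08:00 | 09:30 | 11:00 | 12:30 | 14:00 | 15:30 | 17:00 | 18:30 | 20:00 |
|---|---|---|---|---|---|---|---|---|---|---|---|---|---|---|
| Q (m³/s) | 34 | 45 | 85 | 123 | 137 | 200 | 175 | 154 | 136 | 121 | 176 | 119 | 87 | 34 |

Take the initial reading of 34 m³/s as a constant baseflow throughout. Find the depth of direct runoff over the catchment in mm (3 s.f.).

Direct runoff: 0.0, 11.0, 51.0, 89.0, 103.0, 166.0, 141.0, 120.0, 102.0, 87.0, 142.0, 85.0, 53.0, 0.0 m³/s; ΣQ_DR = 1150 m³/s.
V = ΣQ_DR · Δt = 1150 × 5400 s = 6.210 × 10^6 m³.
Over A = 116 km², depth = V / A = 53.5 mm.

d ≈ 53.5 mm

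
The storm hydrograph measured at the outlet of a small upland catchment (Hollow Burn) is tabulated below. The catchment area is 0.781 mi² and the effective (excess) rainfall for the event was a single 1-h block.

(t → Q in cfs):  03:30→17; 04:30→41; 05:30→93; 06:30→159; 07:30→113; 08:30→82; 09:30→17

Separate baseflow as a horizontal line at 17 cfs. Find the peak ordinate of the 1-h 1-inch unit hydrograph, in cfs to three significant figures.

U_p ≈ 178 cfs

Direct runoff: 0.0, 24.0, 76.0, 142.0, 96.0, 65.0, 0.0 cfs; ΣQ_DR = 403.0 cfs, peak = 142.0 cfs.
Runoff depth d = ΣQ_DR·Δt / A = 403.0 × 3600 / (0.781 mi²) = 0.7996 in.
The 1-inch UH is the DRH scaled by (1 in)/d, so U_p = 142.0 × 1/0.7996 = 178 cfs.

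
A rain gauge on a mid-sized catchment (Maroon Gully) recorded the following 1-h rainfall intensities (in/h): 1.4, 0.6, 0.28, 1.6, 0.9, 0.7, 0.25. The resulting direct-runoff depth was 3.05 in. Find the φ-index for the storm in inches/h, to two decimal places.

Only the 5 blocks with intensity above φ contribute runoff: 1.4, 0.6, 1.6, 0.9, 0.7 in/h.
Σ(I−φ)·Δt = d  ⇒  (1.4+0.6+1.6+0.9+0.7 − 5φ)·1 = 3.05
φ = (5.200 − 3.05/1) / 5 = 0.43 in/h.

φ ≈ 0.43 in/h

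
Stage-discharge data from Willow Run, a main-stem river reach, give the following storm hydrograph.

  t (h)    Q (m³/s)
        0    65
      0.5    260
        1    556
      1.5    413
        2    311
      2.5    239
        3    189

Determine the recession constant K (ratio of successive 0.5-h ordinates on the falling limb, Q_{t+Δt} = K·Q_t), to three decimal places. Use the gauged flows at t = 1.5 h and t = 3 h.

K ≈ 0.771

Using the recession-limb readings at t = 1.5 h and t = 3 h: Q falls from 413 to 189 m³/s over 3 intervals.
K = (Q₂/Q₁)^(1/3) = (189/413)^(1/3) = 0.771.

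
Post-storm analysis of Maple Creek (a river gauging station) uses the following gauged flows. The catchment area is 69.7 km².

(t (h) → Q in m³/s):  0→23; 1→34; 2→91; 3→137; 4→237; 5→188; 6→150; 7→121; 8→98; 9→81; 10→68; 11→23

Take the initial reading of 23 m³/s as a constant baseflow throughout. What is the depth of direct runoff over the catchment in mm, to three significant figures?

d ≈ 50.4 mm

Direct runoff: 0.0, 11.0, 68.0, 114.0, 214.0, 165.0, 127.0, 98.0, 75.0, 58.0, 45.0, 0.0 m³/s; ΣQ_DR = 975.0 m³/s.
V = ΣQ_DR · Δt = 975.0 × 3600 s = 3.510 × 10^6 m³.
Over A = 69.7 km², depth = V / A = 50.4 mm.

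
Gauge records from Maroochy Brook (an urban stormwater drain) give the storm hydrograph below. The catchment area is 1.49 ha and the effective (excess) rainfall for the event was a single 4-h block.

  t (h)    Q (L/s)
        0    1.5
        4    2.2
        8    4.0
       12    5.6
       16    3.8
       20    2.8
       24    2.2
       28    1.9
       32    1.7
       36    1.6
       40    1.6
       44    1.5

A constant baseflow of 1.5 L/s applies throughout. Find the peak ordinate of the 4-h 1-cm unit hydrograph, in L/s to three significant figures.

U_p ≈ 3.42 L/s

Direct runoff: 0.0, 0.7, 2.5, 4.1, 2.3, 1.3, 0.7, 0.4, 0.2, 0.1, 0.1, 0.0 L/s; ΣQ_DR = 12.40 L/s, peak = 4.1 L/s.
Runoff depth d = ΣQ_DR·Δt / A = 12.40 × 14400 / (1.49 ha) = 11.98 mm.
The 1-cm UH is the DRH scaled by (10 mm)/d, so U_p = 4.1 × 10/11.98 = 3.42 L/s.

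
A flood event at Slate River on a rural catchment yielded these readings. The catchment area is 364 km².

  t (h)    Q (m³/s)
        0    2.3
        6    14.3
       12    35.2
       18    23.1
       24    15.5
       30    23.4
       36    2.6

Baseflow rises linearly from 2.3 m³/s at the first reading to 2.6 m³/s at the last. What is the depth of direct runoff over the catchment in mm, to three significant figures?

Direct runoff: 0.00, 11.95, 32.80, 20.65, 13.00, 20.85, 0.00 m³/s; ΣQ_DR = 99.25 m³/s.
V = ΣQ_DR · Δt = 99.25 × 21600 s = 2.144 × 10^6 m³.
Over A = 364 km², depth = V / A = 5.89 mm.

d ≈ 5.89 mm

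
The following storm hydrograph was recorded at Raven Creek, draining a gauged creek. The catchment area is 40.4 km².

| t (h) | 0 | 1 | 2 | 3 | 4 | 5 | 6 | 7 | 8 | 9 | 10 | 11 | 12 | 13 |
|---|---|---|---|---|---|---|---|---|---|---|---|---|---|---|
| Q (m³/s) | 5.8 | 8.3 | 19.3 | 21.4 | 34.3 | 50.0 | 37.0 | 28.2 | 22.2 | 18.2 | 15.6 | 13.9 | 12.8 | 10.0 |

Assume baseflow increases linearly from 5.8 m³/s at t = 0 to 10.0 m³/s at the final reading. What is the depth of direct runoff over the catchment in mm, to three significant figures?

Direct runoff: 0.00, 2.18, 12.85, 14.63, 27.21, 42.58, 29.26, 20.14, 13.82, 9.49, 6.57, 4.55, 3.12, 0.00 m³/s; ΣQ_DR = 186.4 m³/s.
V = ΣQ_DR · Δt = 186.4 × 3600 s = 6.710 × 10^5 m³.
Over A = 40.4 km², depth = V / A = 16.6 mm.

d ≈ 16.6 mm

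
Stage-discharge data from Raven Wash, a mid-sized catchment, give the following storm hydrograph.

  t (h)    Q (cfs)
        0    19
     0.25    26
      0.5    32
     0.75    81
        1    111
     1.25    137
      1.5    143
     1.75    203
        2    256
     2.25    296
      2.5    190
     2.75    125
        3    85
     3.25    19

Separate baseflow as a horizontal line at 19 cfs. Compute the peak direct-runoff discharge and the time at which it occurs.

Q_p = 277.0 cfs at t = 2.25 h

Subtracting baseflow gives direct-runoff ordinates: 0.0, 7.0, 13.0, 62.0, 92.0, 118.0, 124.0, 184.0, 237.0, 277.0, 171.0, 106.0, 66.0, 0.0 cfs.
The maximum is 277.0 cfs, occurring at the reading for t = 2.25 h.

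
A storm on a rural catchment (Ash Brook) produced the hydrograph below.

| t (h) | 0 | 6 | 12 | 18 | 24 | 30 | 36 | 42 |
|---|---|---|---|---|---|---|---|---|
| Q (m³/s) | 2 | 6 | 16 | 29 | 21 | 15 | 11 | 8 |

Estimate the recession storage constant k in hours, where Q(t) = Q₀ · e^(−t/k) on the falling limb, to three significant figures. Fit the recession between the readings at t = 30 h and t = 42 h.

On the falling limb, Q drops from 15 to 8 m³/s between t = 30 h and t = 42 h (Δt = 12 h).
k = −Δt / ln(Q₂/Q₁) = −12 / ln(8/15) = 19.1 h.

k ≈ 19.1 h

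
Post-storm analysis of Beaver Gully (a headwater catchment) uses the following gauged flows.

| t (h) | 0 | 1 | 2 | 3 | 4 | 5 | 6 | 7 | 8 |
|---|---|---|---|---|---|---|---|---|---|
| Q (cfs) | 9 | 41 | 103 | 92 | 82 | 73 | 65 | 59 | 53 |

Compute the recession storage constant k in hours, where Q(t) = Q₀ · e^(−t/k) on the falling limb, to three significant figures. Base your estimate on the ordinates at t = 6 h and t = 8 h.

k ≈ 9.80 h

On the falling limb, Q drops from 65 to 53 cfs between t = 6 h and t = 8 h (Δt = 2 h).
k = −Δt / ln(Q₂/Q₁) = −2 / ln(53/65) = 9.80 h.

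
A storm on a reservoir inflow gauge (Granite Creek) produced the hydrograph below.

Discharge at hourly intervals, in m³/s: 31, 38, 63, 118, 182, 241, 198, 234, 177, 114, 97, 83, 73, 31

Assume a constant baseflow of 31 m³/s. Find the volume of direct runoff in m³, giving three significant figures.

V ≈ 4.49 × 10^6 m³

Direct-runoff ordinates (Q − Q_b): 0.0, 7.0, 32.0, 87.0, 151.0, 210.0, 167.0, 203.0, 146.0, 83.0, 66.0, 52.0, 42.0, 0.0 m³/s.
ΣQ_DR = 1246 m³/s.
With Δt = 1 h = 3600 s, V = ΣQ_DR · Δt = 1246 × 3600 = 4.49 × 10^6 m³.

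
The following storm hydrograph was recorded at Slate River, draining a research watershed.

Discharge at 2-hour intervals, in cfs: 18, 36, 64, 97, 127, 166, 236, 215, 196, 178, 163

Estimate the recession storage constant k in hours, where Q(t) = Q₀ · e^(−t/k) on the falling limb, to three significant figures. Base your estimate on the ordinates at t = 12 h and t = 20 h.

k ≈ 21.6 h

On the falling limb, Q drops from 236 to 163 cfs between t = 12 h and t = 20 h (Δt = 8 h).
k = −Δt / ln(Q₂/Q₁) = −8 / ln(163/236) = 21.6 h.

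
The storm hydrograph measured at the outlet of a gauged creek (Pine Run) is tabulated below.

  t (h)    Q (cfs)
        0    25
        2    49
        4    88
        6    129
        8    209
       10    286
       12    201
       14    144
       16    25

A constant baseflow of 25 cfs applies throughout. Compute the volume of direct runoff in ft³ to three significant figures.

Direct-runoff ordinates (Q − Q_b): 0.0, 24.0, 63.0, 104.0, 184.0, 261.0, 176.0, 119.0, 0.0 cfs.
ΣQ_DR = 931.0 cfs.
With Δt = 2 h = 7200 s, V = ΣQ_DR · Δt = 931.0 × 7200 = 6.70 × 10^6 ft³.

V ≈ 6.70 × 10^6 ft³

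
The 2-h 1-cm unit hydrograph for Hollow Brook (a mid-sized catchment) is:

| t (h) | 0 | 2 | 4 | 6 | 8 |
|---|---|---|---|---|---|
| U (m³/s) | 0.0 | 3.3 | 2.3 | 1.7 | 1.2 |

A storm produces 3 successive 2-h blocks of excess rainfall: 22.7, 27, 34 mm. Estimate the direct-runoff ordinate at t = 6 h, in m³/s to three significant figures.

Q ≈ 21.3 m³/s

By discrete convolution, Q_j = Σ (P_i / 10 mm) · U_{j−i}.
At t = 6 h (j=3): Q = (22.7/10)·1.7 + (27/10)·2.3 + (34/10)·3.3 = 21.3 m³/s.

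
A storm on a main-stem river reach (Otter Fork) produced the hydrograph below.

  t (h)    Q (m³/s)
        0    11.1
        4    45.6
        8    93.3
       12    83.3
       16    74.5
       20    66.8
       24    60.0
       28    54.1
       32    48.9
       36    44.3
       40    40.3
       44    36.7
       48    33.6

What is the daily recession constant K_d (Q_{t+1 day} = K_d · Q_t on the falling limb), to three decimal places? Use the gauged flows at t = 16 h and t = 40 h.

K_d ≈ 0.541

Between t = 16 h and t = 40 h the flow falls from 74.5 to 40.3 m³/s over 6×4 h = 24 h.
Per-interval ratio K = (40.3/74.5)^(1/6) = 0.9027; K_d = K^(24/4) = 0.541.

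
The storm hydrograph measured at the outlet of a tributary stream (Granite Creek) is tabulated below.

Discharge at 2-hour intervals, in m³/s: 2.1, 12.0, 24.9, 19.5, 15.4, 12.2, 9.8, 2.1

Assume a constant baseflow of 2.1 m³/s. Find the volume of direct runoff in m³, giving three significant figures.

Direct-runoff ordinates (Q − Q_b): 0.0, 9.9, 22.8, 17.4, 13.3, 10.1, 7.7, 0.0 m³/s.
ΣQ_DR = 81.20 m³/s.
With Δt = 2 h = 7200 s, V = ΣQ_DR · Δt = 81.20 × 7200 = 5.85 × 10^5 m³.

V ≈ 5.85 × 10^5 m³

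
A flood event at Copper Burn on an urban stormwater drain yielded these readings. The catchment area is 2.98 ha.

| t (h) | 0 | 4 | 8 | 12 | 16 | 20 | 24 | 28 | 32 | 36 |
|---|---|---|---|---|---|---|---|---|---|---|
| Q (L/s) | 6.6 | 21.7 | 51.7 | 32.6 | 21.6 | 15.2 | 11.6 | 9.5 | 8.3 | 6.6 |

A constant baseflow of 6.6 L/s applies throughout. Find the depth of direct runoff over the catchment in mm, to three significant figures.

d ≈ 57.7 mm

Direct runoff: 0.0, 15.1, 45.1, 26.0, 15.0, 8.6, 5.0, 2.9, 1.7, 0.0 L/s; ΣQ_DR = 119.4 L/s.
V = ΣQ_DR · Δt = 119.4 × 14400 s = 1.719 × 10^6 L.
Over A = 2.98 ha, depth = V / A = 57.7 mm.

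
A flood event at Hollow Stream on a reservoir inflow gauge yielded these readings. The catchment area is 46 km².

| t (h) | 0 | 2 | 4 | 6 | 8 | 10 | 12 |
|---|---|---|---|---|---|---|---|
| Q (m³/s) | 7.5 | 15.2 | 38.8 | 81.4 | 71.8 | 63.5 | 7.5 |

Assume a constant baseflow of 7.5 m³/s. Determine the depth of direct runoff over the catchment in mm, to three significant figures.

Direct runoff: 0.0, 7.7, 31.3, 73.9, 64.3, 56.0, 0.0 m³/s; ΣQ_DR = 233.2 m³/s.
V = ΣQ_DR · Δt = 233.2 × 7200 s = 1.679 × 10^6 m³.
Over A = 46 km², depth = V / A = 36.5 mm.

d ≈ 36.5 mm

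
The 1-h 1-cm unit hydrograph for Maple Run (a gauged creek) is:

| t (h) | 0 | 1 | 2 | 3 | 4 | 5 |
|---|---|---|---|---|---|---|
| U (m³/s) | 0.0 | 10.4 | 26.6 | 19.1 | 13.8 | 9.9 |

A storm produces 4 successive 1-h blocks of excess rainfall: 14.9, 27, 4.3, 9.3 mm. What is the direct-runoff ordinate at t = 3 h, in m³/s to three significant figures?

By discrete convolution, Q_j = Σ (P_i / 10 mm) · U_{j−i}.
At t = 3 h (j=3): Q = (14.9/10)·19.1 + (27/10)·26.6 + (4.3/10)·10.4 + (9.3/10)·0.0 = 105 m³/s.

Q ≈ 105 m³/s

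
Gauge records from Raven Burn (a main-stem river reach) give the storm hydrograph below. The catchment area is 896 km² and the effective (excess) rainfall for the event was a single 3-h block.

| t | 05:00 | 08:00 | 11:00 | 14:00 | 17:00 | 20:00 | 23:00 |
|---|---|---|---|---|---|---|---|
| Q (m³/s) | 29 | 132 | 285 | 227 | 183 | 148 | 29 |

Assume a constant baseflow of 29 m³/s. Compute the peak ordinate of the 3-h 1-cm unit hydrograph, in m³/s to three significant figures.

Direct runoff: 0.0, 103.0, 256.0, 198.0, 154.0, 119.0, 0.0 m³/s; ΣQ_DR = 830.0 m³/s, peak = 256.0 m³/s.
Runoff depth d = ΣQ_DR·Δt / A = 830.0 × 10800 / (896 km²) = 10.00 mm.
The 1-cm UH is the DRH scaled by (10 mm)/d, so U_p = 256.0 × 10/10.00 = 256 m³/s.

U_p ≈ 256 m³/s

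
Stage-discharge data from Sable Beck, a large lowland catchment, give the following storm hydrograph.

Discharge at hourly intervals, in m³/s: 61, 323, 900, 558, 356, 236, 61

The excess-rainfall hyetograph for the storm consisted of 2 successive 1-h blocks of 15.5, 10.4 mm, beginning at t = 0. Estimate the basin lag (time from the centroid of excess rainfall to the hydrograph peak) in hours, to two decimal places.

Centroid of excess rainfall: t_c = Σ P_i·t̄_i / ΣP_i = 0.9015 h (block centres at 0.5, 1.5 h).
Hydrograph peak occurs at t = 2 h, so basin lag t_L = 2 − 0.9015 = 1.10 h.

t_L ≈ 1.10 h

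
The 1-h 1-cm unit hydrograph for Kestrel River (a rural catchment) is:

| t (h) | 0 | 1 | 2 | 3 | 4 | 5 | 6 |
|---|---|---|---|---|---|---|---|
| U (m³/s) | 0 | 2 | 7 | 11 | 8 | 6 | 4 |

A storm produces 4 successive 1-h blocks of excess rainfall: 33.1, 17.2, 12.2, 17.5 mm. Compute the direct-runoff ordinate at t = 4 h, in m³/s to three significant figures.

By discrete convolution, Q_j = Σ (P_i / 10 mm) · U_{j−i}.
At t = 4 h (j=4): Q = (33.1/10)·8 + (17.2/10)·11 + (12.2/10)·7 + (17.5/10)·2 = 57.4 m³/s.

Q ≈ 57.4 m³/s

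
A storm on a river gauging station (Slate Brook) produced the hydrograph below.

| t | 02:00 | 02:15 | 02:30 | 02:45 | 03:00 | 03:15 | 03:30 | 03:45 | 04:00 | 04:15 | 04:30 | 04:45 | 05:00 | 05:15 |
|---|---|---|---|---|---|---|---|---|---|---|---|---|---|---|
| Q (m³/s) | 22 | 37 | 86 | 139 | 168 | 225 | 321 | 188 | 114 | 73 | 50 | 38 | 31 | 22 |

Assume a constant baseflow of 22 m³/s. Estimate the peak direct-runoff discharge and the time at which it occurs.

Subtracting baseflow gives direct-runoff ordinates: 0.0, 15.0, 64.0, 117.0, 146.0, 203.0, 299.0, 166.0, 92.0, 51.0, 28.0, 16.0, 9.0, 0.0 m³/s.
The maximum is 299.0 m³/s, occurring at the reading for t = 03:30.

Q_p = 299.0 m³/s at t = 03:30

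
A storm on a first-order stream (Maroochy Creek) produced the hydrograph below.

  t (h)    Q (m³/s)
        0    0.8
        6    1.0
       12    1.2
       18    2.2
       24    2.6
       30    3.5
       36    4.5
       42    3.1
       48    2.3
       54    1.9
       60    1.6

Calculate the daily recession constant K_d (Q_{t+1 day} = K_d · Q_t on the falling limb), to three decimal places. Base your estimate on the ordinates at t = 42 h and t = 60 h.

Between t = 42 h and t = 60 h the flow falls from 3.1 to 1.6 m³/s over 3×6 h = 18 h.
Per-interval ratio K = (1.6/3.1)^(1/3) = 0.8021; K_d = K^(24/6) = 0.414.

K_d ≈ 0.414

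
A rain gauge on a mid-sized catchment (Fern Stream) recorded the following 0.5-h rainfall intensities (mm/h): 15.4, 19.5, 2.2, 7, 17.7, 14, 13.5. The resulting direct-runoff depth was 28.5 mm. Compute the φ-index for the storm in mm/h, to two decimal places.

φ ≈ 5.02 mm/h

Only the 6 blocks with intensity above φ contribute runoff: 15.4, 19.5, 7, 17.7, 14, 13.5 mm/h.
Σ(I−φ)·Δt = d  ⇒  (15.4+19.5+7+17.7+14+13.5 − 6φ)·0.5 = 28.5
φ = (87.10 − 28.5/0.5) / 6 = 5.02 mm/h.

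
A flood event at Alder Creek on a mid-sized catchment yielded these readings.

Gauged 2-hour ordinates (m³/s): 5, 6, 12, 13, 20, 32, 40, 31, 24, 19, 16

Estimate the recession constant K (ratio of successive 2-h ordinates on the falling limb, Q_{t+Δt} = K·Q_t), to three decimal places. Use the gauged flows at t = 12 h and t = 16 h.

Using the recession-limb readings at t = 12 h and t = 16 h: Q falls from 40 to 24 m³/s over 2 intervals.
K = (Q₂/Q₁)^(1/2) = (24/40)^(1/2) = 0.775.

K ≈ 0.775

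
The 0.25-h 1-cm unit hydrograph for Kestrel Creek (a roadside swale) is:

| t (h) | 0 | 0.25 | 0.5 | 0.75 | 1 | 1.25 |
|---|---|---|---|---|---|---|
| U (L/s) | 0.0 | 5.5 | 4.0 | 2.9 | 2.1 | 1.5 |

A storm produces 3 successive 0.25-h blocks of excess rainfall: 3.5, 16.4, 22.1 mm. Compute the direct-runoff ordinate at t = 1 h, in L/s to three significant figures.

Q ≈ 14.3 L/s

By discrete convolution, Q_j = Σ (P_i / 10 mm) · U_{j−i}.
At t = 1 h (j=4): Q = (3.5/10)·2.1 + (16.4/10)·2.9 + (22.1/10)·4.0 = 14.3 L/s.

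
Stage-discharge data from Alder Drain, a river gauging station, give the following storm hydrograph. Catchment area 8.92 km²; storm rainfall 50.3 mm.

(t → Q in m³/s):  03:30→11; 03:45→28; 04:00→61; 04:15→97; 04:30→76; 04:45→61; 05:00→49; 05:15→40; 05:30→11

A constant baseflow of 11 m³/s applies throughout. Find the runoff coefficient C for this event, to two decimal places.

C ≈ 0.67

ΣQ_DR = 335.0 m³/s; V = ΣQ_DR·Δt = 3.015 × 10^5 m³.
Runoff depth d = V / A = 33.80 mm.
C = d / P = 33.80 / 50.3 = 0.67.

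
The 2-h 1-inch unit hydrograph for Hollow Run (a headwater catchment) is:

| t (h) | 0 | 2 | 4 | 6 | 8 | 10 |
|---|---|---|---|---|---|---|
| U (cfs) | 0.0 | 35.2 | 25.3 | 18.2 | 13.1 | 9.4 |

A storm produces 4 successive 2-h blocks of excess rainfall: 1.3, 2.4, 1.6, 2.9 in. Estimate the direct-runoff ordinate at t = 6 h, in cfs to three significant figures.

Q ≈ 141 cfs

By discrete convolution, Q_j = Σ (P_i / 1 in) · U_{j−i}.
At t = 6 h (j=3): Q = (1.3/1)·18.2 + (2.4/1)·25.3 + (1.6/1)·35.2 + (2.9/1)·0.0 = 141 cfs.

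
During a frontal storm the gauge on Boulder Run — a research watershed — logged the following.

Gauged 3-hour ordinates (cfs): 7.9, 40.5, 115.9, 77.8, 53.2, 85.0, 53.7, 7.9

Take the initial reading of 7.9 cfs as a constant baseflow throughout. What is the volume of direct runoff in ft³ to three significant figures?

Direct-runoff ordinates (Q − Q_b): 0.0, 32.6, 108.0, 69.9, 45.3, 77.1, 45.8, 0.0 cfs.
ΣQ_DR = 378.7 cfs.
With Δt = 3 h = 10800 s, V = ΣQ_DR · Δt = 378.7 × 10800 = 4.09 × 10^6 ft³.

V ≈ 4.09 × 10^6 ft³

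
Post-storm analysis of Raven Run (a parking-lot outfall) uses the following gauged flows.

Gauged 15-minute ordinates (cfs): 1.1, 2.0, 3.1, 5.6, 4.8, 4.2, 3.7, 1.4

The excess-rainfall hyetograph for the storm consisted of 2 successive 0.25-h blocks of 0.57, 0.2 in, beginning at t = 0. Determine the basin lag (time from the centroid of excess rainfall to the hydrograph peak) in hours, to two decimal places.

Centroid of excess rainfall: t_c = Σ P_i·t̄_i / ΣP_i = 0.1899 h (block centres at 0.125, 0.375 h).
Hydrograph peak occurs at t = 0.75 h, so basin lag t_L = 0.75 − 0.1899 = 0.56 h.

t_L ≈ 0.56 h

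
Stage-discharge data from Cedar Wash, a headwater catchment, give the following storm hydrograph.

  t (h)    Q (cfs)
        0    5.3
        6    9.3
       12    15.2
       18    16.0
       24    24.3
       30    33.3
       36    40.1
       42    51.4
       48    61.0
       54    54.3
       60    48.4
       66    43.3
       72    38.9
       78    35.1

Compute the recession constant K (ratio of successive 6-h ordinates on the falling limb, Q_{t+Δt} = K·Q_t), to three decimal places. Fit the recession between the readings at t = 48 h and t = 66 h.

K ≈ 0.892

Using the recession-limb readings at t = 48 h and t = 66 h: Q falls from 61.0 to 43.3 cfs over 3 intervals.
K = (Q₂/Q₁)^(1/3) = (43.3/61.0)^(1/3) = 0.892.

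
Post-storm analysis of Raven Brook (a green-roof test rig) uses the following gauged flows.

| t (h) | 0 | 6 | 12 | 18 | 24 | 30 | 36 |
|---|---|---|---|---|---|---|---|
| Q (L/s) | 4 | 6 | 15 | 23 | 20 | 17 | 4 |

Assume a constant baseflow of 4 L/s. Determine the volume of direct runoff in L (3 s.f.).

V ≈ 1.32 × 10^6 L

Direct-runoff ordinates (Q − Q_b): 0.0, 2.0, 11.0, 19.0, 16.0, 13.0, 0.0 L/s.
ΣQ_DR = 61.00 L/s.
With Δt = 6 h = 21600 s, V = ΣQ_DR · Δt = 61.00 × 21600 = 1.32 × 10^6 L.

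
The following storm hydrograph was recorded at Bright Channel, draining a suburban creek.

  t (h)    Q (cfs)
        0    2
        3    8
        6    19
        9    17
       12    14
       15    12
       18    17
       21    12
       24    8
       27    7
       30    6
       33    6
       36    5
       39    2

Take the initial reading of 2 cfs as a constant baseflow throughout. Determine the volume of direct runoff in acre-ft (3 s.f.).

V ≈ 26.5 acre-ft

Direct-runoff ordinates (Q − Q_b): 0.0, 6.0, 17.0, 15.0, 12.0, 10.0, 15.0, 10.0, 6.0, 5.0, 4.0, 4.0, 3.0, 0.0 cfs.
ΣQ_DR = 107.0 cfs.
With Δt = 3 h = 10800 s, V = ΣQ_DR · Δt = 107.0 × 10800 = 1.16 × 10^6 ft³ = 26.5 acre-ft.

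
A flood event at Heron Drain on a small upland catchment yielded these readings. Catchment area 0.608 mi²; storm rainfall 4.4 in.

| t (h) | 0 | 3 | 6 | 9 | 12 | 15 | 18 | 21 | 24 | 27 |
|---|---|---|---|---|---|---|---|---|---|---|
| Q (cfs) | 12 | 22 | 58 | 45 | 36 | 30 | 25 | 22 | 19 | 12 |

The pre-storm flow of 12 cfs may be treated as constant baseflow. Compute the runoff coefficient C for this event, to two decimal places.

C ≈ 0.28

ΣQ_DR = 161.0 cfs; V = ΣQ_DR·Δt = 1.739 × 10^6 ft³.
Runoff depth d = V / A = 1.231 in.
C = d / P = 1.231 / 4.4 = 0.28.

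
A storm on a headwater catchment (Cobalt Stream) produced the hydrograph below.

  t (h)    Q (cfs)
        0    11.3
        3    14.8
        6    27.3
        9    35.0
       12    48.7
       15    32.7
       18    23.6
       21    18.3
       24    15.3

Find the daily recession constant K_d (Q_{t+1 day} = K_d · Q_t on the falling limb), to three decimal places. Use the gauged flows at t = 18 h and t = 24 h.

Between t = 18 h and t = 24 h the flow falls from 23.6 to 15.3 cfs over 2×3 h = 6 h.
Per-interval ratio K = (15.3/23.6)^(1/2) = 0.8052; K_d = K^(24/3) = 0.177.

K_d ≈ 0.177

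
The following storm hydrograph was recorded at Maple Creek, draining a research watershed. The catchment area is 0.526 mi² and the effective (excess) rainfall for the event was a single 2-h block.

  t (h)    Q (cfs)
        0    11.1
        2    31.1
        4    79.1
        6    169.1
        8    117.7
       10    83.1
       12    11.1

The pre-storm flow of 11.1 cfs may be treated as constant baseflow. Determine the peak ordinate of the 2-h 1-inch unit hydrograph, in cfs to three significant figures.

U_p ≈ 63.2 cfs

Direct runoff: 0.0, 20.0, 68.0, 158.0, 106.6, 72.0, 0.0 cfs; ΣQ_DR = 424.6 cfs, peak = 158.0 cfs.
Runoff depth d = ΣQ_DR·Δt / A = 424.6 × 7200 / (0.526 mi²) = 2.502 in.
The 1-inch UH is the DRH scaled by (1 in)/d, so U_p = 158.0 × 1/2.502 = 63.2 cfs.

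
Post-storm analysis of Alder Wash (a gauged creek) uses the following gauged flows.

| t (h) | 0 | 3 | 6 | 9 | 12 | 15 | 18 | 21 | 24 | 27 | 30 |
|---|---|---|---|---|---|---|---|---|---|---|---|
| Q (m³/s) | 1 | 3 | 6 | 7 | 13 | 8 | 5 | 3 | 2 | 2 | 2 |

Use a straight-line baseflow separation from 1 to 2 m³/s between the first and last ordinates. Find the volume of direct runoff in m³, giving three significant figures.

V ≈ 3.83 × 10^5 m³

Direct-runoff ordinates (Q − Q_b): 0.00, 1.90, 4.80, 5.70, 11.60, 6.50, 3.40, 1.30, 0.20, 0.10, 0.00 m³/s.
ΣQ_DR = 35.50 m³/s.
With Δt = 3 h = 10800 s, V = ΣQ_DR · Δt = 35.50 × 10800 = 3.83 × 10^5 m³.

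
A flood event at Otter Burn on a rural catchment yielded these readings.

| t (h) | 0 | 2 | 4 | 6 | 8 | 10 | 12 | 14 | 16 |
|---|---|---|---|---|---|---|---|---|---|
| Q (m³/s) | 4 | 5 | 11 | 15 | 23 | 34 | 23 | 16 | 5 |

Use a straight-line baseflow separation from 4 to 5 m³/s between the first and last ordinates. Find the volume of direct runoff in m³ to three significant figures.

Direct-runoff ordinates (Q − Q_b): 0.00, 0.88, 6.75, 10.62, 18.50, 29.38, 18.25, 11.12, 0.00 m³/s.
ΣQ_DR = 95.50 m³/s.
With Δt = 2 h = 7200 s, V = ΣQ_DR · Δt = 95.50 × 7200 = 6.88 × 10^5 m³.

V ≈ 6.88 × 10^5 m³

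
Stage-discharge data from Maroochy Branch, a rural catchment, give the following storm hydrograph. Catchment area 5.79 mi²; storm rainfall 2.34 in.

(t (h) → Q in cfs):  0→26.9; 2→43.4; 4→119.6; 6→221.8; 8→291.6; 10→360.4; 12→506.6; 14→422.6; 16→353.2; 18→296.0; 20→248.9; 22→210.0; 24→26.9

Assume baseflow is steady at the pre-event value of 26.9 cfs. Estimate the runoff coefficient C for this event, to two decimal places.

C ≈ 0.64

ΣQ_DR = 2778 cfs; V = ΣQ_DR·Δt = 2.000 × 10^7 ft³.
Runoff depth d = V / A = 1.487 in.
C = d / P = 1.487 / 2.34 = 0.64.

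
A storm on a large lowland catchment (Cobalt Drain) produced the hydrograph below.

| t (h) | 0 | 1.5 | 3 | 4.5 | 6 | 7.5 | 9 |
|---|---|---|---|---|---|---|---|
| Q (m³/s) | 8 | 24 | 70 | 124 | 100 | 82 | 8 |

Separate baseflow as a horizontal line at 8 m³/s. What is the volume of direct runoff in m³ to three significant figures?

V ≈ 1.94 × 10^6 m³

Direct-runoff ordinates (Q − Q_b): 0.0, 16.0, 62.0, 116.0, 92.0, 74.0, 0.0 m³/s.
ΣQ_DR = 360.0 m³/s.
With Δt = 1.5 h = 5400 s, V = ΣQ_DR · Δt = 360.0 × 5400 = 1.94 × 10^6 m³.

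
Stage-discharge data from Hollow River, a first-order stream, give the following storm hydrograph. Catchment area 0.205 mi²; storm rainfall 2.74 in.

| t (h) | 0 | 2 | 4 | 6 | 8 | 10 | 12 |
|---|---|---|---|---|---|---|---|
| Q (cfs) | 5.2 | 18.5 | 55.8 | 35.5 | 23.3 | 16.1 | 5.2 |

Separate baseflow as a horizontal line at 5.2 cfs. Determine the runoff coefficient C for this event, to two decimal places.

ΣQ_DR = 123.2 cfs; V = ΣQ_DR·Δt = 8.870 × 10^5 ft³.
Runoff depth d = V / A = 1.863 in.
C = d / P = 1.863 / 2.74 = 0.68.

C ≈ 0.68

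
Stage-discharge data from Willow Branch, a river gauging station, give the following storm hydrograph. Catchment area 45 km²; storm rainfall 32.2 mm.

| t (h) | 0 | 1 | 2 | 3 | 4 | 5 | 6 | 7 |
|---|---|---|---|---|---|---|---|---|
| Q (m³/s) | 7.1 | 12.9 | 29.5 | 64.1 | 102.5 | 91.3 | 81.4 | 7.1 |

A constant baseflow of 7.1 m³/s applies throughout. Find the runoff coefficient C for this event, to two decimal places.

ΣQ_DR = 339.1 m³/s; V = ΣQ_DR·Δt = 1.221 × 10^6 m³.
Runoff depth d = V / A = 27.13 mm.
C = d / P = 27.13 / 32.2 = 0.84.

C ≈ 0.84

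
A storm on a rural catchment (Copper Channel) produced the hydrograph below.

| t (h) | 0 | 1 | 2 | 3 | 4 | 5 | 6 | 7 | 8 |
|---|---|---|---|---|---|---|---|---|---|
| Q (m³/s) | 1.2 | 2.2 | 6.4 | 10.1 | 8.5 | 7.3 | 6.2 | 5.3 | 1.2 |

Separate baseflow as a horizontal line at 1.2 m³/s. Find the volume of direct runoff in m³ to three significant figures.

V ≈ 1.35 × 10^5 m³

Direct-runoff ordinates (Q − Q_b): 0.0, 1.0, 5.2, 8.9, 7.3, 6.1, 5.0, 4.1, 0.0 m³/s.
ΣQ_DR = 37.60 m³/s.
With Δt = 1 h = 3600 s, V = ΣQ_DR · Δt = 37.60 × 3600 = 1.35 × 10^5 m³.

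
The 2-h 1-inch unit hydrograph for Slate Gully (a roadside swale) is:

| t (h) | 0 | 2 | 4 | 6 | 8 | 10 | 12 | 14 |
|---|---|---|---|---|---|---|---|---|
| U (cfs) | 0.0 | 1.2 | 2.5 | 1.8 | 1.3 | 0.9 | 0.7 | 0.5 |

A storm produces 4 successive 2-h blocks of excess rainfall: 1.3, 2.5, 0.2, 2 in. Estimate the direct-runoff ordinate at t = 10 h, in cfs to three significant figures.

Q ≈ 9.78 cfs

By discrete convolution, Q_j = Σ (P_i / 1 in) · U_{j−i}.
At t = 10 h (j=5): Q = (1.3/1)·0.9 + (2.5/1)·1.3 + (0.2/1)·1.8 + (2/1)·2.5 = 9.78 cfs.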